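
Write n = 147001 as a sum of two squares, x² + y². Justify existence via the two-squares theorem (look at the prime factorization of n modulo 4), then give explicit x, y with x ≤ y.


Step 1: Factor n = 147001 = 29 · 37 · 137.
Step 2: Check the mod-4 condition on each prime factor: 29 ≡ 1 (mod 4), exponent 1; 37 ≡ 1 (mod 4), exponent 1; 137 ≡ 1 (mod 4), exponent 1.
All primes ≡ 3 (mod 4) appear to even exponent (or don't appear), so by the two-squares theorem n IS expressible as a sum of two squares.
Step 3: Build a representation. Here n = 29 · 37 · 137 is a product of primes ≡ 1 (mod 4). Each prime p ≡ 1 (mod 4) is itself a sum of two squares; find a² by testing p − a² for a perfect square:
  29: 29 − 1² = 28, 29 − 2² = 25 = 5² ⇒ 29 = 2² + 5².
  37: 37 − 1² = 36 = 6² ⇒ 37 = 1² + 6².
  137: 137 − 1² = 136, 137 − 2² = 133, 137 − 3² = 128, 137 − 4² = 121 = 11² ⇒ 137 = 4² + 11².
  Combine using the Brahmagupta–Fibonacci identity (a² + b²)(c² + d²) = (ac − bd)² + (ad + bc)² = (ac + bd)² + (ad − bc)²:
  29 · 37 = 1073: from (2² + 5²)(1² + 6²), take (2·1 − 5·6, 2·6 + 5·1) = (2 − 30, 12 + 5) = (-28, 17); dropping signs (only squares matter) gives (28, 17); check 28² + 17² = 784 + 289 = 1073 ✓.
  1073 · 137 = 147001: from (28² + 17²)(4² + 11²), take (28·4 − 17·11, 28·11 + 17·4) = (112 − 187, 308 + 68) = (-75, 376); dropping signs (only squares matter) gives (75, 376); check 75² + 376² = 5625 + 141376 = 147001 ✓.
Step 4: Order so x ≤ y and verify: 75² + 376² = 5625 + 141376 = 147001 = n. ✓

n = 147001 = 75² + 376² (one valid representation with x ≤ y).


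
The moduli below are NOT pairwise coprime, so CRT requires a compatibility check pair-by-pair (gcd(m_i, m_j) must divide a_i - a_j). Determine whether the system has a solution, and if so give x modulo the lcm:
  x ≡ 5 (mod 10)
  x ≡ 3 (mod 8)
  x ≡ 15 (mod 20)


Moduli 10, 8, 20 are not pairwise coprime, so CRT works modulo lcm(m_i) when all pairwise compatibility conditions hold.
Pairwise compatibility: gcd(m_i, m_j) must divide a_i - a_j for every pair.
Merge one congruence at a time:
  Start: x ≡ 5 (mod 10).
  Combine with x ≡ 3 (mod 8): gcd(10, 8) = 2; 3 - 5 = -2, which IS divisible by 2, so compatible.
    Write x = 5 + 10·t and substitute into x ≡ 3 (mod 8): 10·t ≡ 3 − 5 = -2 (mod 8).
    Divide the congruence (and modulus) by g = 2: 5·t ≡ -1 (mod 4).
    Reduce coefficients mod 4: 1·t ≡ 3 (mod 4).
    So t ≡ 3 (mod 4).
    Then x = 5 + 10·3 = 35, valid modulo lcm(10, 8) = 40: x ≡ 35 (mod 40).
  Combine with x ≡ 15 (mod 20): gcd(40, 20) = 20; 15 - 35 = -20, which IS divisible by 20, so compatible.
    Write x = 35 + 40·t and substitute into x ≡ 15 (mod 20): 40·t ≡ 15 − 35 = -20 (mod 20).
    Divide the congruence (and modulus) by g = 20: 2·t ≡ -1 (mod 1).
    Modulo 1 every t works; take t = 0.
    Then x = 35 + 40·0 = 35, valid modulo lcm(40, 20) = 40: x ≡ 35 (mod 40).
Verify: 35 mod 10 = 5, 35 mod 8 = 3, 35 mod 20 = 15.

x ≡ 35 (mod 40).


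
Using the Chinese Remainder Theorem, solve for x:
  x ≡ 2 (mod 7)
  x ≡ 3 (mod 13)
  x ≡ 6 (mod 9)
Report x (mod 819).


Moduli 7, 13, 9 are pairwise coprime; by CRT there is a unique solution modulo M = 7 · 13 · 9 = 819.
Solve pairwise, accumulating the modulus:
  Start with x ≡ 2 (mod 7).
  Combine with x ≡ 3 (mod 13): since gcd(7, 13) = 1, we get a unique residue mod 91.
    Write x = 2 + 7·t and substitute into x ≡ 3 (mod 13): 7·t ≡ 3 − 2 = 1 (mod 13).
    The inverse of 7 mod 13 is 2 (since 7·2 = 14 = 1·13 + 1), so t ≡ 2·1 = 2 ≡ 2 (mod 13).
    Then x = 2 + 7·2 = 16, valid modulo lcm(7, 13) = 91: x ≡ 16 (mod 91).
  Combine with x ≡ 6 (mod 9): since gcd(91, 9) = 1, we get a unique residue mod 819.
    Write x = 16 + 91·t and substitute into x ≡ 6 (mod 9): 91·t ≡ 6 − 16 = -10 (mod 9).
    Reduce coefficients mod 9: 1·t ≡ 8 (mod 9).
    So t ≡ 8 (mod 9).
    Then x = 16 + 91·8 = 744, valid modulo lcm(91, 9) = 819: x ≡ 744 (mod 819).
Verify: 744 mod 7 = 2 ✓, 744 mod 13 = 3 ✓, 744 mod 9 = 6 ✓.

x ≡ 744 (mod 819).


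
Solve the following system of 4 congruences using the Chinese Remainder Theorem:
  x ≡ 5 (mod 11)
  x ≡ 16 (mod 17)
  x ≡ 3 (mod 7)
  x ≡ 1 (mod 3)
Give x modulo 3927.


Product of moduli M = 11 · 17 · 7 · 3 = 3927.
Merge one congruence at a time:
  Start: x ≡ 5 (mod 11).
  Combine with x ≡ 16 (mod 17); new modulus lcm = 187.
    Write x = 5 + 11·t and substitute into x ≡ 16 (mod 17): 11·t ≡ 16 − 5 = 11 (mod 17).
    The inverse of 11 mod 17 is 14 (since 11·14 = 154 = 9·17 + 1), so t ≡ 14·11 = 154 ≡ 1 (mod 17).
    Then x = 5 + 11·1 = 16, valid modulo lcm(11, 17) = 187: x ≡ 16 (mod 187).
  Combine with x ≡ 3 (mod 7); new modulus lcm = 1309.
    Write x = 16 + 187·t and substitute into x ≡ 3 (mod 7): 187·t ≡ 3 − 16 = -13 (mod 7).
    Reduce coefficients mod 7: 5·t ≡ 1 (mod 7).
    The inverse of 5 mod 7 is 3 (since 5·3 = 15 = 2·7 + 1), so t ≡ 3·1 = 3 ≡ 3 (mod 7).
    Then x = 16 + 187·3 = 577, valid modulo lcm(187, 7) = 1309: x ≡ 577 (mod 1309).
  Combine with x ≡ 1 (mod 3); new modulus lcm = 3927.
    Write x = 577 + 1309·t and substitute into x ≡ 1 (mod 3): 1309·t ≡ 1 − 577 = -576 (mod 3).
    Reduce coefficients mod 3: 1·t ≡ 0 (mod 3).
    So t ≡ 0 (mod 3).
    Then x = 577 + 1309·0 = 577, valid modulo lcm(1309, 3) = 3927: x ≡ 577 (mod 3927).
Verify against each original: 577 mod 11 = 5, 577 mod 17 = 16, 577 mod 7 = 3, 577 mod 3 = 1.

x ≡ 577 (mod 3927).


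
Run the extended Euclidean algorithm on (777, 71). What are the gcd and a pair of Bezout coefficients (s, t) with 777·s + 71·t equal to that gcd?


Euclidean algorithm on (777, 71) — divide until remainder is 0:
  777 = 10 · 71 + 67
  71 = 1 · 67 + 4
  67 = 16 · 4 + 3
  4 = 1 · 3 + 1
  3 = 3 · 1 + 0
gcd(777, 71) = 1.
Track Bezout coefficients alongside the remainders: start with r₀ = 777 = a·1 + b·0 (s = 1, t = 0) and r₁ = 71 = a·0 + b·1 (s = 0, t = 1); each new remainder r_{k+1} = r_{k-1} − q_k·r_k inherits s_{k+1} = s_{k-1} − q_k·s_k, t_{k+1} = t_{k-1} − q_k·t_k, so r_k = a·s_k + b·t_k at every step:
  q = 10: r = 67, s = 1 − 10·0 = 1, t = 0 − 10·1 = -10  (check: 777·1 + 71·(-10) = 67)
  q = 1: r = 4, s = 0 − 1·1 = -1, t = 1 − 1·(-10) = 11  (check: 777·(-1) + 71·11 = 4)
  q = 16: r = 3, s = 1 − 16·(-1) = 17, t = -10 − 16·11 = -186  (check: 777·17 + 71·(-186) = 3)
  q = 1: r = 1, s = -1 − 1·17 = -18, t = 11 − 1·(-186) = 197  (check: 777·(-18) + 71·197 = 1)
The row with r = 1 (the gcd) gives the Bezout coefficients s = -18, t = 197.
Result: 777 · (-18) + 71 · (197) = 1.

gcd(777, 71) = 1; s = -18, t = 197 (check: 777·(-18) + 71·197 = 1).


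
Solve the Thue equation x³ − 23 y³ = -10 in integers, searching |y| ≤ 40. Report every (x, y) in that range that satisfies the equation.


The equation is x³ - 23y³ = -10. For fixed y, x³ = 23·y³ − 10, so a solution requires the RHS to be a perfect cube.
Strategy: iterate y from -40 to 40, compute RHS = 23·y³ − 10, and check whether it is a (positive or negative) perfect cube.
Check small values of y:
  y = 0: RHS = -10 is not a perfect cube.
  y = 1: RHS = 13 is not a perfect cube.
  y = -1: RHS = -33 is not a perfect cube.
  y = 2: RHS = 174 is not a perfect cube.
  y = -2: RHS = -194 is not a perfect cube.
  y = 3: RHS = 611 is not a perfect cube.
  y = -3: RHS = -631 is not a perfect cube.
Continuing the search up to |y| = 40 finds no solutions either.
No (x, y) in the scanned range satisfies the equation.

No integer solutions with |y| ≤ 40.


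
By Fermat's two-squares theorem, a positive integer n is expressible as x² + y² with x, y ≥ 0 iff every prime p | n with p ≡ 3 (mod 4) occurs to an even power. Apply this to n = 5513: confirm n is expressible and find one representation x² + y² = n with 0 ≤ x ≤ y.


Step 1: Factor n = 5513 = 37 · 149.
Step 2: Check the mod-4 condition on each prime factor: 37 ≡ 1 (mod 4), exponent 1; 149 ≡ 1 (mod 4), exponent 1.
All primes ≡ 3 (mod 4) appear to even exponent (or don't appear), so by the two-squares theorem n IS expressible as a sum of two squares.
Step 3: Build a representation. Here n = 37 · 149 is a product of primes ≡ 1 (mod 4). Each prime p ≡ 1 (mod 4) is itself a sum of two squares; find a² by testing p − a² for a perfect square:
  37: 37 − 1² = 36 = 6² ⇒ 37 = 1² + 6².
  149: 149 − 1² = 148, 149 − 2² = 145, 149 − 3² = 140, 149 − 4² = 133, 149 − 5² = 124, 149 − 6² = 113, 149 − 7² = 100 = 10² ⇒ 149 = 7² + 10².
  Combine using the Brahmagupta–Fibonacci identity (a² + b²)(c² + d²) = (ac − bd)² + (ad + bc)² = (ac + bd)² + (ad − bc)²:
  37 · 149 = 5513: from (1² + 6²)(7² + 10²), take (1·7 − 6·10, 1·10 + 6·7) = (7 − 60, 10 + 42) = (-53, 52); dropping signs (only squares matter) gives (53, 52); check 53² + 52² = 2809 + 2704 = 5513 ✓.
Step 4: Order so x ≤ y and verify: 52² + 53² = 2704 + 2809 = 5513 = n. ✓

n = 5513 = 52² + 53² (one valid representation with x ≤ y).


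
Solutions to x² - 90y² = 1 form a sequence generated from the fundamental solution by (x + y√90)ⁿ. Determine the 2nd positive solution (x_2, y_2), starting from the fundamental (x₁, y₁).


Step 1: Find the fundamental solution (x₁, y₁) of x² - 90y² = 1.
  Expand √90 as a continued fraction. a₀ = ⌊√90⌋ = 9; iterate m_{k+1} = d_k·a_k − m_k, d_{k+1} = (90 − m_{k+1}²)/d_k, a_{k+1} = ⌊(a₀ + m_{k+1})/d_{k+1}⌋ (starting m₀ = 0, d₀ = 1), with convergents p_k = a_k·p_{k-1} + p_{k-2}, q_k = a_k·q_{k-1} + q_{k-2} (p₋₁ = 1, q₋₁ = 0):
  k = 0: a₀ = 9; p₀/q₀ = 9/1; p₀² − 90·q₀² = 81 − 90 = -9.
  k = 1: m = 9, d = 9, a = ⌊(9 + 9)/9⌋ = 2; p/q = (2·9 + 1)/(2·1 + 0) = 19/2; p² − 90·q² = 361 − 360 = 1.
  The first convergent with p² − 90·q² = 1 gives the fundamental solution (x₁, y₁) = (19, 2).
Step 2: Apply the recurrence (x_{n+1}, y_{n+1}) = (x₁x_n + 90y₁y_n, x₁y_n + y₁x_n) repeatedly.
  From (x_1, y_1) = (19, 2): x_2 = 19·19 + 90·2·2 = 721; y_2 = 19·2 + 2·19 = 76.
Step 3: Verify x_2² - 90·y_2² = 519841 - 519840 = 1 (should be 1). ✓

(x_1, y_1) = (19, 2); (x_2, y_2) = (721, 76).


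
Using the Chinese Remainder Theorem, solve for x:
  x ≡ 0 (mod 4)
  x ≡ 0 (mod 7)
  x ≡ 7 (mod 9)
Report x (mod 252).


Moduli 4, 7, 9 are pairwise coprime; by CRT there is a unique solution modulo M = 4 · 7 · 9 = 252.
Solve pairwise, accumulating the modulus:
  Start with x ≡ 0 (mod 4).
  Combine with x ≡ 0 (mod 7): since gcd(4, 7) = 1, we get a unique residue mod 28.
    Write x = 0 + 4·t and substitute into x ≡ 0 (mod 7): 4·t ≡ 0 − 0 = 0 (mod 7).
    The inverse of 4 mod 7 is 2 (since 4·2 = 8 = 1·7 + 1), so t ≡ 2·0 = 0 ≡ 0 (mod 7).
    Then x = 0 + 4·0 = 0, valid modulo lcm(4, 7) = 28: x ≡ 0 (mod 28).
  Combine with x ≡ 7 (mod 9): since gcd(28, 9) = 1, we get a unique residue mod 252.
    Write x = 0 + 28·t and substitute into x ≡ 7 (mod 9): 28·t ≡ 7 − 0 = 7 (mod 9).
    Reduce coefficients mod 9: 1·t ≡ 7 (mod 9).
    So t ≡ 7 (mod 9).
    Then x = 0 + 28·7 = 196, valid modulo lcm(28, 9) = 252: x ≡ 196 (mod 252).
Verify: 196 mod 4 = 0 ✓, 196 mod 7 = 0 ✓, 196 mod 9 = 7 ✓.

x ≡ 196 (mod 252).


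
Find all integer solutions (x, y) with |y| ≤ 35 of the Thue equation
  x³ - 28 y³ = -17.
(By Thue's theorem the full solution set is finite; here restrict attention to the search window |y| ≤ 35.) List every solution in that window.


The equation is x³ - 28y³ = -17. For fixed y, x³ = 28·y³ − 17, so a solution requires the RHS to be a perfect cube.
Strategy: iterate y from -35 to 35, compute RHS = 28·y³ − 17, and check whether it is a (positive or negative) perfect cube.
Check small values of y:
  y = 0: RHS = -17 is not a perfect cube.
  y = 1: RHS = 11 is not a perfect cube.
  y = -1: RHS = -45 is not a perfect cube.
  y = 2: RHS = 207 is not a perfect cube.
  y = -2: RHS = -241 is not a perfect cube.
  y = 3: RHS = 739 is not a perfect cube.
  y = -3: RHS = -773 is not a perfect cube.
Continuing the search up to |y| = 35 finds no solutions either.
No (x, y) in the scanned range satisfies the equation.

No integer solutions with |y| ≤ 35.


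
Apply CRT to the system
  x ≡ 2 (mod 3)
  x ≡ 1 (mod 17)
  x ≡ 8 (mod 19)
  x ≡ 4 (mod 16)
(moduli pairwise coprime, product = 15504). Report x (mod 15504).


Product of moduli M = 3 · 17 · 19 · 16 = 15504.
Merge one congruence at a time:
  Start: x ≡ 2 (mod 3).
  Combine with x ≡ 1 (mod 17); new modulus lcm = 51.
    Write x = 2 + 3·t and substitute into x ≡ 1 (mod 17): 3·t ≡ 1 − 2 = -1 (mod 17).
    Reduce coefficients mod 17: 3·t ≡ 16 (mod 17).
    The inverse of 3 mod 17 is 6 (since 3·6 = 18 = 1·17 + 1), so t ≡ 6·16 = 96 ≡ 11 (mod 17).
    Then x = 2 + 3·11 = 35, valid modulo lcm(3, 17) = 51: x ≡ 35 (mod 51).
  Combine with x ≡ 8 (mod 19); new modulus lcm = 969.
    Write x = 35 + 51·t and substitute into x ≡ 8 (mod 19): 51·t ≡ 8 − 35 = -27 (mod 19).
    Reduce coefficients mod 19: 13·t ≡ 11 (mod 19).
    The inverse of 13 mod 19 is 3 (since 13·3 = 39 = 2·19 + 1), so t ≡ 3·11 = 33 ≡ 14 (mod 19).
    Then x = 35 + 51·14 = 749, valid modulo lcm(51, 19) = 969: x ≡ 749 (mod 969).
  Combine with x ≡ 4 (mod 16); new modulus lcm = 15504.
    Write x = 749 + 969·t and substitute into x ≡ 4 (mod 16): 969·t ≡ 4 − 749 = -745 (mod 16).
    Reduce coefficients mod 16: 9·t ≡ 7 (mod 16).
    The inverse of 9 mod 16 is 9 (since 9·9 = 81 = 5·16 + 1), so t ≡ 9·7 = 63 ≡ 15 (mod 16).
    Then x = 749 + 969·15 = 15284, valid modulo lcm(969, 16) = 15504: x ≡ 15284 (mod 15504).
Verify against each original: 15284 mod 3 = 2, 15284 mod 17 = 1, 15284 mod 19 = 8, 15284 mod 16 = 4.

x ≡ 15284 (mod 15504).


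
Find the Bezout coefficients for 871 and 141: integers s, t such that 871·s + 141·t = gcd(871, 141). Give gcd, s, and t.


Euclidean algorithm on (871, 141) — divide until remainder is 0:
  871 = 6 · 141 + 25
  141 = 5 · 25 + 16
  25 = 1 · 16 + 9
  16 = 1 · 9 + 7
  9 = 1 · 7 + 2
  7 = 3 · 2 + 1
  2 = 2 · 1 + 0
gcd(871, 141) = 1.
Track Bezout coefficients alongside the remainders: start with r₀ = 871 = a·1 + b·0 (s = 1, t = 0) and r₁ = 141 = a·0 + b·1 (s = 0, t = 1); each new remainder r_{k+1} = r_{k-1} − q_k·r_k inherits s_{k+1} = s_{k-1} − q_k·s_k, t_{k+1} = t_{k-1} − q_k·t_k, so r_k = a·s_k + b·t_k at every step:
  q = 6: r = 25, s = 1 − 6·0 = 1, t = 0 − 6·1 = -6  (check: 871·1 + 141·(-6) = 25)
  q = 5: r = 16, s = 0 − 5·1 = -5, t = 1 − 5·(-6) = 31  (check: 871·(-5) + 141·31 = 16)
  q = 1: r = 9, s = 1 − 1·(-5) = 6, t = -6 − 1·31 = -37  (check: 871·6 + 141·(-37) = 9)
  q = 1: r = 7, s = -5 − 1·6 = -11, t = 31 − 1·(-37) = 68  (check: 871·(-11) + 141·68 = 7)
  q = 1: r = 2, s = 6 − 1·(-11) = 17, t = -37 − 1·68 = -105  (check: 871·17 + 141·(-105) = 2)
  q = 3: r = 1, s = -11 − 3·17 = -62, t = 68 − 3·(-105) = 383  (check: 871·(-62) + 141·383 = 1)
The row with r = 1 (the gcd) gives the Bezout coefficients s = -62, t = 383.
Result: 871 · (-62) + 141 · (383) = 1.

gcd(871, 141) = 1; s = -62, t = 383 (check: 871·(-62) + 141·383 = 1).


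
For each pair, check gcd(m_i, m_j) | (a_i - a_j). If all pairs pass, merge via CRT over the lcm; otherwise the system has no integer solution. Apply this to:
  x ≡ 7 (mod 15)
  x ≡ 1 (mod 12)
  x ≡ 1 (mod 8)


Moduli 15, 12, 8 are not pairwise coprime, so CRT works modulo lcm(m_i) when all pairwise compatibility conditions hold.
Pairwise compatibility: gcd(m_i, m_j) must divide a_i - a_j for every pair.
Merge one congruence at a time:
  Start: x ≡ 7 (mod 15).
  Combine with x ≡ 1 (mod 12): gcd(15, 12) = 3; 1 - 7 = -6, which IS divisible by 3, so compatible.
    Write x = 7 + 15·t and substitute into x ≡ 1 (mod 12): 15·t ≡ 1 − 7 = -6 (mod 12).
    Divide the congruence (and modulus) by g = 3: 5·t ≡ -2 (mod 4).
    Reduce coefficients mod 4: 1·t ≡ 2 (mod 4).
    So t ≡ 2 (mod 4).
    Then x = 7 + 15·2 = 37, valid modulo lcm(15, 12) = 60: x ≡ 37 (mod 60).
  Combine with x ≡ 1 (mod 8): gcd(60, 8) = 4; 1 - 37 = -36, which IS divisible by 4, so compatible.
    Write x = 37 + 60·t and substitute into x ≡ 1 (mod 8): 60·t ≡ 1 − 37 = -36 (mod 8).
    Divide the congruence (and modulus) by g = 4: 15·t ≡ -9 (mod 2).
    Reduce coefficients mod 2: 1·t ≡ 1 (mod 2).
    So t ≡ 1 (mod 2).
    Then x = 37 + 60·1 = 97, valid modulo lcm(60, 8) = 120: x ≡ 97 (mod 120).
Verify: 97 mod 15 = 7, 97 mod 12 = 1, 97 mod 8 = 1.

x ≡ 97 (mod 120).


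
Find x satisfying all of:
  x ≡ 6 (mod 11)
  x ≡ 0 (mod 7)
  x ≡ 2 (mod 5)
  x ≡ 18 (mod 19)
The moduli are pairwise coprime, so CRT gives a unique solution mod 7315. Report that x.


Product of moduli M = 11 · 7 · 5 · 19 = 7315.
Merge one congruence at a time:
  Start: x ≡ 6 (mod 11).
  Combine with x ≡ 0 (mod 7); new modulus lcm = 77.
    Write x = 6 + 11·t and substitute into x ≡ 0 (mod 7): 11·t ≡ 0 − 6 = -6 (mod 7).
    Reduce coefficients mod 7: 4·t ≡ 1 (mod 7).
    The inverse of 4 mod 7 is 2 (since 4·2 = 8 = 1·7 + 1), so t ≡ 2·1 = 2 ≡ 2 (mod 7).
    Then x = 6 + 11·2 = 28, valid modulo lcm(11, 7) = 77: x ≡ 28 (mod 77).
  Combine with x ≡ 2 (mod 5); new modulus lcm = 385.
    Write x = 28 + 77·t and substitute into x ≡ 2 (mod 5): 77·t ≡ 2 − 28 = -26 (mod 5).
    Reduce coefficients mod 5: 2·t ≡ 4 (mod 5).
    The inverse of 2 mod 5 is 3 (since 2·3 = 6 = 1·5 + 1), so t ≡ 3·4 = 12 ≡ 2 (mod 5).
    Then x = 28 + 77·2 = 182, valid modulo lcm(77, 5) = 385: x ≡ 182 (mod 385).
  Combine with x ≡ 18 (mod 19); new modulus lcm = 7315.
    Write x = 182 + 385·t and substitute into x ≡ 18 (mod 19): 385·t ≡ 18 − 182 = -164 (mod 19).
    Reduce coefficients mod 19: 5·t ≡ 7 (mod 19).
    The inverse of 5 mod 19 is 4 (since 5·4 = 20 = 1·19 + 1), so t ≡ 4·7 = 28 ≡ 9 (mod 19).
    Then x = 182 + 385·9 = 3647, valid modulo lcm(385, 19) = 7315: x ≡ 3647 (mod 7315).
Verify against each original: 3647 mod 11 = 6, 3647 mod 7 = 0, 3647 mod 5 = 2, 3647 mod 19 = 18.

x ≡ 3647 (mod 7315).


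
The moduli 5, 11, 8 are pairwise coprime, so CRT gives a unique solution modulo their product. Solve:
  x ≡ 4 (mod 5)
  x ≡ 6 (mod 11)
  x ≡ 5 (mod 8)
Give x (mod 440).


Moduli 5, 11, 8 are pairwise coprime; by CRT there is a unique solution modulo M = 5 · 11 · 8 = 440.
Solve pairwise, accumulating the modulus:
  Start with x ≡ 4 (mod 5).
  Combine with x ≡ 6 (mod 11): since gcd(5, 11) = 1, we get a unique residue mod 55.
    Write x = 4 + 5·t and substitute into x ≡ 6 (mod 11): 5·t ≡ 6 − 4 = 2 (mod 11).
    The inverse of 5 mod 11 is 9 (since 5·9 = 45 = 4·11 + 1), so t ≡ 9·2 = 18 ≡ 7 (mod 11).
    Then x = 4 + 5·7 = 39, valid modulo lcm(5, 11) = 55: x ≡ 39 (mod 55).
  Combine with x ≡ 5 (mod 8): since gcd(55, 8) = 1, we get a unique residue mod 440.
    Write x = 39 + 55·t and substitute into x ≡ 5 (mod 8): 55·t ≡ 5 − 39 = -34 (mod 8).
    Reduce coefficients mod 8: 7·t ≡ 6 (mod 8).
    The inverse of 7 mod 8 is 7 (since 7·7 = 49 = 6·8 + 1), so t ≡ 7·6 = 42 ≡ 2 (mod 8).
    Then x = 39 + 55·2 = 149, valid modulo lcm(55, 8) = 440: x ≡ 149 (mod 440).
Verify: 149 mod 5 = 4 ✓, 149 mod 11 = 6 ✓, 149 mod 8 = 5 ✓.

x ≡ 149 (mod 440).


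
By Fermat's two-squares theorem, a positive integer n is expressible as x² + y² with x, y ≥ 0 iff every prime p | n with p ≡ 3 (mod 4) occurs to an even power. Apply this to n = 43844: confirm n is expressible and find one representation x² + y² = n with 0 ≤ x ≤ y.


Step 1: Factor n = 43844 = 2^2 · 97 · 113.
Step 2: Check the mod-4 condition on each prime factor: 2 = 2 (special); 97 ≡ 1 (mod 4), exponent 1; 113 ≡ 1 (mod 4), exponent 1.
All primes ≡ 3 (mod 4) appear to even exponent (or don't appear), so by the two-squares theorem n IS expressible as a sum of two squares.
Step 3: Build a representation. Group n = k² · m with k = 2 and m = 97 · 113 = 10961 (a product of primes ≡ 1 (mod 4)); a representation of m scales to one of n via (k·x)² + (k·y)² = k²(x² + y²). Each prime p ≡ 1 (mod 4) is itself a sum of two squares; find a² by testing p − a² for a perfect square:
  97: 97 − 1² = 96, 97 − 2² = 93, 97 − 3² = 88, 97 − 4² = 81 = 9² ⇒ 97 = 4² + 9².
  113: 113 − 1² = 112, 113 − 2² = 109, 113 − 3² = 104, 113 − 4² = 97, 113 − 5² = 88, 113 − 6² = 77, 113 − 7² = 64 = 8² ⇒ 113 = 7² + 8².
  Combine using the Brahmagupta–Fibonacci identity (a² + b²)(c² + d²) = (ac − bd)² + (ad + bc)² = (ac + bd)² + (ad − bc)²:
  97 · 113 = 10961: from (4² + 9²)(7² + 8²), take (4·7 − 9·8, 4·8 + 9·7) = (28 − 72, 32 + 63) = (-44, 95); dropping signs (only squares matter) gives (44, 95); check 44² + 95² = 1936 + 9025 = 10961 ✓.
  Scale by k = 2: (2·44, 2·95) = (88, 190).
Step 4: Order so x ≤ y and verify: 88² + 190² = 7744 + 36100 = 43844 = n. ✓

n = 43844 = 88² + 190² (one valid representation with x ≤ y).


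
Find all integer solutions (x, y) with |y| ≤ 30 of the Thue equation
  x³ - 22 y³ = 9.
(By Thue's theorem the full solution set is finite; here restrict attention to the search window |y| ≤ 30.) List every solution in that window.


The equation is x³ - 22y³ = 9. For fixed y, x³ = 22·y³ + 9, so a solution requires the RHS to be a perfect cube.
Strategy: iterate y from -30 to 30, compute RHS = 22·y³ + 9, and check whether it is a (positive or negative) perfect cube.
Check small values of y:
  y = 0: RHS = 9 is not a perfect cube.
  y = 1: RHS = 31 is not a perfect cube.
  y = -1: RHS = -13 is not a perfect cube.
  y = 2: RHS = 185 is not a perfect cube.
  y = -2: RHS = -167 is not a perfect cube.
  y = 3: RHS = 603 is not a perfect cube.
  y = -3: RHS = -585 is not a perfect cube.
Continuing the search up to |y| = 30 finds no solutions either.
No (x, y) in the scanned range satisfies the equation.

No integer solutions with |y| ≤ 30.


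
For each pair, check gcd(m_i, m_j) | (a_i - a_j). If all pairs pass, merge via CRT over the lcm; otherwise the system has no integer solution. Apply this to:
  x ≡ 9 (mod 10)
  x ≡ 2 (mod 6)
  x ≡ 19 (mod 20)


Moduli 10, 6, 20 are not pairwise coprime, so CRT works modulo lcm(m_i) when all pairwise compatibility conditions hold.
Pairwise compatibility: gcd(m_i, m_j) must divide a_i - a_j for every pair.
Merge one congruence at a time:
  Start: x ≡ 9 (mod 10).
  Combine with x ≡ 2 (mod 6): gcd(10, 6) = 2, and 2 - 9 = -7 is NOT divisible by 2.
    ⇒ system is inconsistent (no integer solution).

No solution (the system is inconsistent).


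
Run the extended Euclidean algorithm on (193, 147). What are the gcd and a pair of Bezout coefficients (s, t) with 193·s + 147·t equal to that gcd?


Euclidean algorithm on (193, 147) — divide until remainder is 0:
  193 = 1 · 147 + 46
  147 = 3 · 46 + 9
  46 = 5 · 9 + 1
  9 = 9 · 1 + 0
gcd(193, 147) = 1.
Track Bezout coefficients alongside the remainders: start with r₀ = 193 = a·1 + b·0 (s = 1, t = 0) and r₁ = 147 = a·0 + b·1 (s = 0, t = 1); each new remainder r_{k+1} = r_{k-1} − q_k·r_k inherits s_{k+1} = s_{k-1} − q_k·s_k, t_{k+1} = t_{k-1} − q_k·t_k, so r_k = a·s_k + b·t_k at every step:
  q = 1: r = 46, s = 1 − 1·0 = 1, t = 0 − 1·1 = -1  (check: 193·1 + 147·(-1) = 46)
  q = 3: r = 9, s = 0 − 3·1 = -3, t = 1 − 3·(-1) = 4  (check: 193·(-3) + 147·4 = 9)
  q = 5: r = 1, s = 1 − 5·(-3) = 16, t = -1 − 5·4 = -21  (check: 193·16 + 147·(-21) = 1)
The row with r = 1 (the gcd) gives the Bezout coefficients s = 16, t = -21.
Result: 193 · (16) + 147 · (-21) = 1.

gcd(193, 147) = 1; s = 16, t = -21 (check: 193·16 + 147·(-21) = 1).


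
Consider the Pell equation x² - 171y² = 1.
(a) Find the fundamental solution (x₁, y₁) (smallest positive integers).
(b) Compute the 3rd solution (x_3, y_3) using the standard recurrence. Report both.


Step 1: Find the fundamental solution (x₁, y₁) of x² - 171y² = 1.
  Expand √171 as a continued fraction. a₀ = ⌊√171⌋ = 13; iterate m_{k+1} = d_k·a_k − m_k, d_{k+1} = (171 − m_{k+1}²)/d_k, a_{k+1} = ⌊(a₀ + m_{k+1})/d_{k+1}⌋ (starting m₀ = 0, d₀ = 1), with convergents p_k = a_k·p_{k-1} + p_{k-2}, q_k = a_k·q_{k-1} + q_{k-2} (p₋₁ = 1, q₋₁ = 0):
  k = 0: a₀ = 13; p₀/q₀ = 13/1; p₀² − 171·q₀² = 169 − 171 = -2.
  k = 1: m = 13, d = 2, a = ⌊(13 + 13)/2⌋ = 13; p/q = (13·13 + 1)/(13·1 + 0) = 170/13; p² − 171·q² = 28900 − 28899 = 1.
  The first convergent with p² − 171·q² = 1 gives the fundamental solution (x₁, y₁) = (170, 13).
Step 2: Apply the recurrence (x_{n+1}, y_{n+1}) = (x₁x_n + 171y₁y_n, x₁y_n + y₁x_n) repeatedly.
  From (x_1, y_1) = (170, 13): x_2 = 170·170 + 171·13·13 = 57799; y_2 = 170·13 + 13·170 = 4420.
  From (x_2, y_2) = (57799, 4420): x_3 = 170·57799 + 171·13·4420 = 19651490; y_3 = 170·4420 + 13·57799 = 1502787.
Step 3: Verify x_3² - 171·y_3² = 386181059220100 - 386181059220099 = 1 (should be 1). ✓

(x_1, y_1) = (170, 13); (x_3, y_3) = (19651490, 1502787).


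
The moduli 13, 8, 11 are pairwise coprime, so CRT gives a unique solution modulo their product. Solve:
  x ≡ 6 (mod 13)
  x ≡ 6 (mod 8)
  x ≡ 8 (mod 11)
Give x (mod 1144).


Moduli 13, 8, 11 are pairwise coprime; by CRT there is a unique solution modulo M = 13 · 8 · 11 = 1144.
Solve pairwise, accumulating the modulus:
  Start with x ≡ 6 (mod 13).
  Combine with x ≡ 6 (mod 8): since gcd(13, 8) = 1, we get a unique residue mod 104.
    Write x = 6 + 13·t and substitute into x ≡ 6 (mod 8): 13·t ≡ 6 − 6 = 0 (mod 8).
    Reduce coefficients mod 8: 5·t ≡ 0 (mod 8).
    The inverse of 5 mod 8 is 5 (since 5·5 = 25 = 3·8 + 1), so t ≡ 5·0 = 0 ≡ 0 (mod 8).
    Then x = 6 + 13·0 = 6, valid modulo lcm(13, 8) = 104: x ≡ 6 (mod 104).
  Combine with x ≡ 8 (mod 11): since gcd(104, 11) = 1, we get a unique residue mod 1144.
    Write x = 6 + 104·t and substitute into x ≡ 8 (mod 11): 104·t ≡ 8 − 6 = 2 (mod 11).
    Reduce coefficients mod 11: 5·t ≡ 2 (mod 11).
    The inverse of 5 mod 11 is 9 (since 5·9 = 45 = 4·11 + 1), so t ≡ 9·2 = 18 ≡ 7 (mod 11).
    Then x = 6 + 104·7 = 734, valid modulo lcm(104, 11) = 1144: x ≡ 734 (mod 1144).
Verify: 734 mod 13 = 6 ✓, 734 mod 8 = 6 ✓, 734 mod 11 = 8 ✓.

x ≡ 734 (mod 1144).


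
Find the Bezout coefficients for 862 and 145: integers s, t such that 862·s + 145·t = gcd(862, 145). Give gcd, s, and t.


Euclidean algorithm on (862, 145) — divide until remainder is 0:
  862 = 5 · 145 + 137
  145 = 1 · 137 + 8
  137 = 17 · 8 + 1
  8 = 8 · 1 + 0
gcd(862, 145) = 1.
Track Bezout coefficients alongside the remainders: start with r₀ = 862 = a·1 + b·0 (s = 1, t = 0) and r₁ = 145 = a·0 + b·1 (s = 0, t = 1); each new remainder r_{k+1} = r_{k-1} − q_k·r_k inherits s_{k+1} = s_{k-1} − q_k·s_k, t_{k+1} = t_{k-1} − q_k·t_k, so r_k = a·s_k + b·t_k at every step:
  q = 5: r = 137, s = 1 − 5·0 = 1, t = 0 − 5·1 = -5  (check: 862·1 + 145·(-5) = 137)
  q = 1: r = 8, s = 0 − 1·1 = -1, t = 1 − 1·(-5) = 6  (check: 862·(-1) + 145·6 = 8)
  q = 17: r = 1, s = 1 − 17·(-1) = 18, t = -5 − 17·6 = -107  (check: 862·18 + 145·(-107) = 1)
The row with r = 1 (the gcd) gives the Bezout coefficients s = 18, t = -107.
Result: 862 · (18) + 145 · (-107) = 1.

gcd(862, 145) = 1; s = 18, t = -107 (check: 862·18 + 145·(-107) = 1).


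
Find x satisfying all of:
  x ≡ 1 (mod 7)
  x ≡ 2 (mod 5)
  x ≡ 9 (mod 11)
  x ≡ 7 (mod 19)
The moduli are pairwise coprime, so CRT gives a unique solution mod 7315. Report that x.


Product of moduli M = 7 · 5 · 11 · 19 = 7315.
Merge one congruence at a time:
  Start: x ≡ 1 (mod 7).
  Combine with x ≡ 2 (mod 5); new modulus lcm = 35.
    Write x = 1 + 7·t and substitute into x ≡ 2 (mod 5): 7·t ≡ 2 − 1 = 1 (mod 5).
    Reduce coefficients mod 5: 2·t ≡ 1 (mod 5).
    The inverse of 2 mod 5 is 3 (since 2·3 = 6 = 1·5 + 1), so t ≡ 3·1 = 3 ≡ 3 (mod 5).
    Then x = 1 + 7·3 = 22, valid modulo lcm(7, 5) = 35: x ≡ 22 (mod 35).
  Combine with x ≡ 9 (mod 11); new modulus lcm = 385.
    Write x = 22 + 35·t and substitute into x ≡ 9 (mod 11): 35·t ≡ 9 − 22 = -13 (mod 11).
    Reduce coefficients mod 11: 2·t ≡ 9 (mod 11).
    The inverse of 2 mod 11 is 6 (since 2·6 = 12 = 1·11 + 1), so t ≡ 6·9 = 54 ≡ 10 (mod 11).
    Then x = 22 + 35·10 = 372, valid modulo lcm(35, 11) = 385: x ≡ 372 (mod 385).
  Combine with x ≡ 7 (mod 19); new modulus lcm = 7315.
    Write x = 372 + 385·t and substitute into x ≡ 7 (mod 19): 385·t ≡ 7 − 372 = -365 (mod 19).
    Reduce coefficients mod 19: 5·t ≡ 15 (mod 19).
    The inverse of 5 mod 19 is 4 (since 5·4 = 20 = 1·19 + 1), so t ≡ 4·15 = 60 ≡ 3 (mod 19).
    Then x = 372 + 385·3 = 1527, valid modulo lcm(385, 19) = 7315: x ≡ 1527 (mod 7315).
Verify against each original: 1527 mod 7 = 1, 1527 mod 5 = 2, 1527 mod 11 = 9, 1527 mod 19 = 7.

x ≡ 1527 (mod 7315).


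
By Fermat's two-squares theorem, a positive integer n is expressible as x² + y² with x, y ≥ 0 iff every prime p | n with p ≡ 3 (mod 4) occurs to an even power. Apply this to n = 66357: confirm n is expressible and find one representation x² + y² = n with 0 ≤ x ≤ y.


Step 1: Factor n = 66357 = 3^2 · 73 · 101.
Step 2: Check the mod-4 condition on each prime factor: 3 ≡ 3 (mod 4), exponent 2 (must be even); 73 ≡ 1 (mod 4), exponent 1; 101 ≡ 1 (mod 4), exponent 1.
All primes ≡ 3 (mod 4) appear to even exponent (or don't appear), so by the two-squares theorem n IS expressible as a sum of two squares.
Step 3: Build a representation. Group n = k² · m with k = 3 and m = 73 · 101 = 7373 (a product of primes ≡ 1 (mod 4)); a representation of m scales to one of n via (k·x)² + (k·y)² = k²(x² + y²). Each prime p ≡ 1 (mod 4) is itself a sum of two squares; find a² by testing p − a² for a perfect square:
  73: 73 − 1² = 72, 73 − 2² = 69, 73 − 3² = 64 = 8² ⇒ 73 = 3² + 8².
  101: 101 − 1² = 100 = 10² ⇒ 101 = 1² + 10².
  Combine using the Brahmagupta–Fibonacci identity (a² + b²)(c² + d²) = (ac − bd)² + (ad + bc)² = (ac + bd)² + (ad − bc)²:
  73 · 101 = 7373: from (3² + 8²)(1² + 10²), take (3·1 − 8·10, 3·10 + 8·1) = (3 − 80, 30 + 8) = (-77, 38); dropping signs (only squares matter) gives (77, 38); check 77² + 38² = 5929 + 1444 = 7373 ✓.
  Scale by k = 3: (3·77, 3·38) = (231, 114).
Step 4: Order so x ≤ y and verify: 114² + 231² = 12996 + 53361 = 66357 = n. ✓

n = 66357 = 114² + 231² (one valid representation with x ≤ y).


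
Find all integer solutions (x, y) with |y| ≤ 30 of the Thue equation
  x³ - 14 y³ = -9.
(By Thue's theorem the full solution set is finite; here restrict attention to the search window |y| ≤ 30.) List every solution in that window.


The equation is x³ - 14y³ = -9. For fixed y, x³ = 14·y³ − 9, so a solution requires the RHS to be a perfect cube.
Strategy: iterate y from -30 to 30, compute RHS = 14·y³ − 9, and check whether it is a (positive or negative) perfect cube.
Check small values of y:
  y = 0: RHS = -9 is not a perfect cube.
  y = 1: RHS = 5 is not a perfect cube.
  y = -1: RHS = -23 is not a perfect cube.
  y = 2: RHS = 103 is not a perfect cube.
  y = -2: RHS = -121 is not a perfect cube.
  y = 3: RHS = 369 is not a perfect cube.
  y = -3: RHS = -387 is not a perfect cube.
Continuing the search up to |y| = 30 finds no solutions either.
No (x, y) in the scanned range satisfies the equation.

No integer solutions with |y| ≤ 30.


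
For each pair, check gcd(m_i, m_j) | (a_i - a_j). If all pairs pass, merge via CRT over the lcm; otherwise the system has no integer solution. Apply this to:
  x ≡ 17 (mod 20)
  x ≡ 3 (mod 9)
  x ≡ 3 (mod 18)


Moduli 20, 9, 18 are not pairwise coprime, so CRT works modulo lcm(m_i) when all pairwise compatibility conditions hold.
Pairwise compatibility: gcd(m_i, m_j) must divide a_i - a_j for every pair.
Merge one congruence at a time:
  Start: x ≡ 17 (mod 20).
  Combine with x ≡ 3 (mod 9): gcd(20, 9) = 1; 3 - 17 = -14, which IS divisible by 1, so compatible.
    Write x = 17 + 20·t and substitute into x ≡ 3 (mod 9): 20·t ≡ 3 − 17 = -14 (mod 9).
    Reduce coefficients mod 9: 2·t ≡ 4 (mod 9).
    The inverse of 2 mod 9 is 5 (since 2·5 = 10 = 1·9 + 1), so t ≡ 5·4 = 20 ≡ 2 (mod 9).
    Then x = 17 + 20·2 = 57, valid modulo lcm(20, 9) = 180: x ≡ 57 (mod 180).
  Combine with x ≡ 3 (mod 18): gcd(180, 18) = 18; 3 - 57 = -54, which IS divisible by 18, so compatible.
    Write x = 57 + 180·t and substitute into x ≡ 3 (mod 18): 180·t ≡ 3 − 57 = -54 (mod 18).
    Divide the congruence (and modulus) by g = 18: 10·t ≡ -3 (mod 1).
    Modulo 1 every t works; take t = 0.
    Then x = 57 + 180·0 = 57, valid modulo lcm(180, 18) = 180: x ≡ 57 (mod 180).
Verify: 57 mod 20 = 17, 57 mod 9 = 3, 57 mod 18 = 3.

x ≡ 57 (mod 180).


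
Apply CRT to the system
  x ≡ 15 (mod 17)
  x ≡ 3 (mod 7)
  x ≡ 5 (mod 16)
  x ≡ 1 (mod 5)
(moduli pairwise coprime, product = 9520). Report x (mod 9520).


Product of moduli M = 17 · 7 · 16 · 5 = 9520.
Merge one congruence at a time:
  Start: x ≡ 15 (mod 17).
  Combine with x ≡ 3 (mod 7); new modulus lcm = 119.
    Write x = 15 + 17·t and substitute into x ≡ 3 (mod 7): 17·t ≡ 3 − 15 = -12 (mod 7).
    Reduce coefficients mod 7: 3·t ≡ 2 (mod 7).
    The inverse of 3 mod 7 is 5 (since 3·5 = 15 = 2·7 + 1), so t ≡ 5·2 = 10 ≡ 3 (mod 7).
    Then x = 15 + 17·3 = 66, valid modulo lcm(17, 7) = 119: x ≡ 66 (mod 119).
  Combine with x ≡ 5 (mod 16); new modulus lcm = 1904.
    Write x = 66 + 119·t and substitute into x ≡ 5 (mod 16): 119·t ≡ 5 − 66 = -61 (mod 16).
    Reduce coefficients mod 16: 7·t ≡ 3 (mod 16).
    The inverse of 7 mod 16 is 7 (since 7·7 = 49 = 3·16 + 1), so t ≡ 7·3 = 21 ≡ 5 (mod 16).
    Then x = 66 + 119·5 = 661, valid modulo lcm(119, 16) = 1904: x ≡ 661 (mod 1904).
  Combine with x ≡ 1 (mod 5); new modulus lcm = 9520.
    Write x = 661 + 1904·t and substitute into x ≡ 1 (mod 5): 1904·t ≡ 1 − 661 = -660 (mod 5).
    Reduce coefficients mod 5: 4·t ≡ 0 (mod 5).
    The inverse of 4 mod 5 is 4 (since 4·4 = 16 = 3·5 + 1), so t ≡ 4·0 = 0 ≡ 0 (mod 5).
    Then x = 661 + 1904·0 = 661, valid modulo lcm(1904, 5) = 9520: x ≡ 661 (mod 9520).
Verify against each original: 661 mod 17 = 15, 661 mod 7 = 3, 661 mod 16 = 5, 661 mod 5 = 1.

x ≡ 661 (mod 9520).


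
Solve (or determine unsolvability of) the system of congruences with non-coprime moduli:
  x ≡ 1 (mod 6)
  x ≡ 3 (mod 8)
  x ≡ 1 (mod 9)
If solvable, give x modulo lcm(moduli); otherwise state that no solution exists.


Moduli 6, 8, 9 are not pairwise coprime, so CRT works modulo lcm(m_i) when all pairwise compatibility conditions hold.
Pairwise compatibility: gcd(m_i, m_j) must divide a_i - a_j for every pair.
Merge one congruence at a time:
  Start: x ≡ 1 (mod 6).
  Combine with x ≡ 3 (mod 8): gcd(6, 8) = 2; 3 - 1 = 2, which IS divisible by 2, so compatible.
    Write x = 1 + 6·t and substitute into x ≡ 3 (mod 8): 6·t ≡ 3 − 1 = 2 (mod 8).
    Divide the congruence (and modulus) by g = 2: 3·t ≡ 1 (mod 4).
    The inverse of 3 mod 4 is 3 (since 3·3 = 9 = 2·4 + 1), so t ≡ 3·1 = 3 ≡ 3 (mod 4).
    Then x = 1 + 6·3 = 19, valid modulo lcm(6, 8) = 24: x ≡ 19 (mod 24).
  Combine with x ≡ 1 (mod 9): gcd(24, 9) = 3; 1 - 19 = -18, which IS divisible by 3, so compatible.
    Write x = 19 + 24·t and substitute into x ≡ 1 (mod 9): 24·t ≡ 1 − 19 = -18 (mod 9).
    Divide the congruence (and modulus) by g = 3: 8·t ≡ -6 (mod 3).
    Reduce coefficients mod 3: 2·t ≡ 0 (mod 3).
    The inverse of 2 mod 3 is 2 (since 2·2 = 4 = 1·3 + 1), so t ≡ 2·0 = 0 ≡ 0 (mod 3).
    Then x = 19 + 24·0 = 19, valid modulo lcm(24, 9) = 72: x ≡ 19 (mod 72).
Verify: 19 mod 6 = 1, 19 mod 8 = 3, 19 mod 9 = 1.

x ≡ 19 (mod 72).


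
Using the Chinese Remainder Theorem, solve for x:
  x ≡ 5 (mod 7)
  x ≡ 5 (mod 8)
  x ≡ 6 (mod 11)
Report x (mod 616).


Moduli 7, 8, 11 are pairwise coprime; by CRT there is a unique solution modulo M = 7 · 8 · 11 = 616.
Solve pairwise, accumulating the modulus:
  Start with x ≡ 5 (mod 7).
  Combine with x ≡ 5 (mod 8): since gcd(7, 8) = 1, we get a unique residue mod 56.
    Write x = 5 + 7·t and substitute into x ≡ 5 (mod 8): 7·t ≡ 5 − 5 = 0 (mod 8).
    The inverse of 7 mod 8 is 7 (since 7·7 = 49 = 6·8 + 1), so t ≡ 7·0 = 0 ≡ 0 (mod 8).
    Then x = 5 + 7·0 = 5, valid modulo lcm(7, 8) = 56: x ≡ 5 (mod 56).
  Combine with x ≡ 6 (mod 11): since gcd(56, 11) = 1, we get a unique residue mod 616.
    Write x = 5 + 56·t and substitute into x ≡ 6 (mod 11): 56·t ≡ 6 − 5 = 1 (mod 11).
    Reduce coefficients mod 11: 1·t ≡ 1 (mod 11).
    So t ≡ 1 (mod 11).
    Then x = 5 + 56·1 = 61, valid modulo lcm(56, 11) = 616: x ≡ 61 (mod 616).
Verify: 61 mod 7 = 5 ✓, 61 mod 8 = 5 ✓, 61 mod 11 = 6 ✓.

x ≡ 61 (mod 616).


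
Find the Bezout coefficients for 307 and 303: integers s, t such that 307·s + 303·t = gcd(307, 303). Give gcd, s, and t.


Euclidean algorithm on (307, 303) — divide until remainder is 0:
  307 = 1 · 303 + 4
  303 = 75 · 4 + 3
  4 = 1 · 3 + 1
  3 = 3 · 1 + 0
gcd(307, 303) = 1.
Track Bezout coefficients alongside the remainders: start with r₀ = 307 = a·1 + b·0 (s = 1, t = 0) and r₁ = 303 = a·0 + b·1 (s = 0, t = 1); each new remainder r_{k+1} = r_{k-1} − q_k·r_k inherits s_{k+1} = s_{k-1} − q_k·s_k, t_{k+1} = t_{k-1} − q_k·t_k, so r_k = a·s_k + b·t_k at every step:
  q = 1: r = 4, s = 1 − 1·0 = 1, t = 0 − 1·1 = -1  (check: 307·1 + 303·(-1) = 4)
  q = 75: r = 3, s = 0 − 75·1 = -75, t = 1 − 75·(-1) = 76  (check: 307·(-75) + 303·76 = 3)
  q = 1: r = 1, s = 1 − 1·(-75) = 76, t = -1 − 1·76 = -77  (check: 307·76 + 303·(-77) = 1)
The row with r = 1 (the gcd) gives the Bezout coefficients s = 76, t = -77.
Result: 307 · (76) + 303 · (-77) = 1.

gcd(307, 303) = 1; s = 76, t = -77 (check: 307·76 + 303·(-77) = 1).


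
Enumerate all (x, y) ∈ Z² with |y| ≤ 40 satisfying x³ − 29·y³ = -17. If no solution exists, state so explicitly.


The equation is x³ - 29y³ = -17. For fixed y, x³ = 29·y³ − 17, so a solution requires the RHS to be a perfect cube.
Strategy: iterate y from -40 to 40, compute RHS = 29·y³ − 17, and check whether it is a (positive or negative) perfect cube.
Check small values of y:
  y = 0: RHS = -17 is not a perfect cube.
  y = 1: RHS = 12 is not a perfect cube.
  y = -1: RHS = -46 is not a perfect cube.
  y = 2: RHS = 215 is not a perfect cube.
  y = -2: RHS = -249 is not a perfect cube.
  y = 3: RHS = 766 is not a perfect cube.
  y = -3: RHS = -800 is not a perfect cube.
Continuing the search up to |y| = 40 finds no solutions either.
No (x, y) in the scanned range satisfies the equation.

No integer solutions with |y| ≤ 40.


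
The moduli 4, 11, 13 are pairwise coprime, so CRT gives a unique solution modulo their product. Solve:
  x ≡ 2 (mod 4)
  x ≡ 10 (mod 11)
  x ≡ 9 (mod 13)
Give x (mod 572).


Moduli 4, 11, 13 are pairwise coprime; by CRT there is a unique solution modulo M = 4 · 11 · 13 = 572.
Solve pairwise, accumulating the modulus:
  Start with x ≡ 2 (mod 4).
  Combine with x ≡ 10 (mod 11): since gcd(4, 11) = 1, we get a unique residue mod 44.
    Write x = 2 + 4·t and substitute into x ≡ 10 (mod 11): 4·t ≡ 10 − 2 = 8 (mod 11).
    The inverse of 4 mod 11 is 3 (since 4·3 = 12 = 1·11 + 1), so t ≡ 3·8 = 24 ≡ 2 (mod 11).
    Then x = 2 + 4·2 = 10, valid modulo lcm(4, 11) = 44: x ≡ 10 (mod 44).
  Combine with x ≡ 9 (mod 13): since gcd(44, 13) = 1, we get a unique residue mod 572.
    Write x = 10 + 44·t and substitute into x ≡ 9 (mod 13): 44·t ≡ 9 − 10 = -1 (mod 13).
    Reduce coefficients mod 13: 5·t ≡ 12 (mod 13).
    The inverse of 5 mod 13 is 8 (since 5·8 = 40 = 3·13 + 1), so t ≡ 8·12 = 96 ≡ 5 (mod 13).
    Then x = 10 + 44·5 = 230, valid modulo lcm(44, 13) = 572: x ≡ 230 (mod 572).
Verify: 230 mod 4 = 2 ✓, 230 mod 11 = 10 ✓, 230 mod 13 = 9 ✓.

x ≡ 230 (mod 572).
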